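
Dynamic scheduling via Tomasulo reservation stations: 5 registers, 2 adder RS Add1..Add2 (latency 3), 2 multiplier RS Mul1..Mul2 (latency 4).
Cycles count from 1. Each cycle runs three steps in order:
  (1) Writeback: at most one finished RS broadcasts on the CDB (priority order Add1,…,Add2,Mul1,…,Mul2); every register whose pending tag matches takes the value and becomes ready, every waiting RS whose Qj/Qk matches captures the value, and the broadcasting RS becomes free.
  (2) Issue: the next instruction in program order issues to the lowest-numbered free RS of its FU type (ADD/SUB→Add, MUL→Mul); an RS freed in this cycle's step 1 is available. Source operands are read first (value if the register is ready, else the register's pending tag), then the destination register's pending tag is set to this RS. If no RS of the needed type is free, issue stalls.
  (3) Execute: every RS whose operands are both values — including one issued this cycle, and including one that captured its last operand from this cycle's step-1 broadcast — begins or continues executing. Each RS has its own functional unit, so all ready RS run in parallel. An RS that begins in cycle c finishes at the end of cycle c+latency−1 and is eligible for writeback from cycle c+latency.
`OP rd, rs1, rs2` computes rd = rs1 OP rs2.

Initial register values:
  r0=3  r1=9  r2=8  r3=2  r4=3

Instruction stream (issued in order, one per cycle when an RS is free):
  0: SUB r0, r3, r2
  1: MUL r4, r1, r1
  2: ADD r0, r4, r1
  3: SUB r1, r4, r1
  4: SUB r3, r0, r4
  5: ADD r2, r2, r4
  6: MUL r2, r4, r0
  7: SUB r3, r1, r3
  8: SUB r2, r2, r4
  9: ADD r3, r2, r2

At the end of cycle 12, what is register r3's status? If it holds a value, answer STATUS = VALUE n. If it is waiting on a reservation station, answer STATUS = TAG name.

STATUS = TAG Add1

cycle 1: issue SUB r0<-Add1 // r0:Add1,r1:9,r2:8,r3:2,r4:3
cycle 2: issue MUL r4<-Mul1 // r0:Add1,r1:9,r2:8,r3:2,r4:Mul1
cycle 3: issue ADD r0<-Add2 // r0:Add2,r1:9,r2:8,r3:2,r4:Mul1
cycle 4: CDB Add1=-6; issue SUB r1<-Add1 // r0:Add2,r1:Add1,r2:8,r3:2,r4:Mul1
cycle 5: stall // r0:Add2,r1:Add1,r2:8,r3:2,r4:Mul1
cycle 6: CDB Mul1=81; stall // r0:Add2,r1:Add1,r2:8,r3:2,r4:81
cycle 7: stall // r0:Add2,r1:Add1,r2:8,r3:2,r4:81
cycle 8: stall // r0:Add2,r1:Add1,r2:8,r3:2,r4:81
cycle 9: CDB Add1=72; issue SUB r3<-Add1 // r0:Add2,r1:72,r2:8,r3:Add1,r4:81
cycle 10: CDB Add2=90; issue ADD r2<-Add2 // r0:90,r1:72,r2:Add2,r3:Add1,r4:81
cycle 11: issue MUL r2<-Mul1 // r0:90,r1:72,r2:Mul1,r3:Add1,r4:81
cycle 12: stall // r0:90,r1:72,r2:Mul1,r3:Add1,r4:81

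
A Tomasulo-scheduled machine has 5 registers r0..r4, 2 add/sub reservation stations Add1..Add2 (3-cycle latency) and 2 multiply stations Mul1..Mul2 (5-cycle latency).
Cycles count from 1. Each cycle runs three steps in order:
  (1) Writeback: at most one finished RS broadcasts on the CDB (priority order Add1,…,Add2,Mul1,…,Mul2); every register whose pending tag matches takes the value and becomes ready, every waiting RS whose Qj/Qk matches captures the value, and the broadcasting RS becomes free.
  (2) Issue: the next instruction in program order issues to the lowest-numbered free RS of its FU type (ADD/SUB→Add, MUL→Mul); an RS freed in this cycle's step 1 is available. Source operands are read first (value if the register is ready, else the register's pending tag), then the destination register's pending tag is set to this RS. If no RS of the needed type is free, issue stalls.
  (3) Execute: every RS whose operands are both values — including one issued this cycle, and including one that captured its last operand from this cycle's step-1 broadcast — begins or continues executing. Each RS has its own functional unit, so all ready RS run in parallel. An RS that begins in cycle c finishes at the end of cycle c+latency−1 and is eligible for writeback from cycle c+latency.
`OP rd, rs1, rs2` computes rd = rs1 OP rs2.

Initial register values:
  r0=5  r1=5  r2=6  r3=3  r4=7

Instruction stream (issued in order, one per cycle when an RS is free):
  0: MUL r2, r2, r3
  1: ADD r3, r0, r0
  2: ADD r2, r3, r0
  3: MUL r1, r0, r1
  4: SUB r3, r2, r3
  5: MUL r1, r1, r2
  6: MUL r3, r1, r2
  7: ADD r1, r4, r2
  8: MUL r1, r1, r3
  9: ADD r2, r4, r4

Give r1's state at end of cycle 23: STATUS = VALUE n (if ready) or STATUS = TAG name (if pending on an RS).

STATUS = TAG Mul1

cycle 1: issue MUL r2<-Mul1 // r0:5,r1:5,r2:Mul1,r3:3,r4:7
cycle 2: issue ADD r3<-Add1 // r0:5,r1:5,r2:Mul1,r3:Add1,r4:7
cycle 3: issue ADD r2<-Add2 // r0:5,r1:5,r2:Add2,r3:Add1,r4:7
cycle 4: issue MUL r1<-Mul2 // r0:5,r1:Mul2,r2:Add2,r3:Add1,r4:7
cycle 5: CDB Add1=10; issue SUB r3<-Add1 // r0:5,r1:Mul2,r2:Add2,r3:Add1,r4:7
cycle 6: CDB Mul1=18; issue MUL r1<-Mul1 // r0:5,r1:Mul1,r2:Add2,r3:Add1,r4:7
cycle 7: stall // r0:5,r1:Mul1,r2:Add2,r3:Add1,r4:7
cycle 8: CDB Add2=15; stall // r0:5,r1:Mul1,r2:15,r3:Add1,r4:7
cycle 9: CDB Mul2=25; issue MUL r3<-Mul2 // r0:5,r1:Mul1,r2:15,r3:Mul2,r4:7
cycle 10: issue ADD r1<-Add2 // r0:5,r1:Add2,r2:15,r3:Mul2,r4:7
cycle 11: CDB Add1=5; stall // r0:5,r1:Add2,r2:15,r3:Mul2,r4:7
cycle 12: stall // r0:5,r1:Add2,r2:15,r3:Mul2,r4:7
cycle 13: CDB Add2=22; stall // r0:5,r1:22,r2:15,r3:Mul2,r4:7
cycle 14: CDB Mul1=375; issue MUL r1<-Mul1 // r0:5,r1:Mul1,r2:15,r3:Mul2,r4:7
cycle 15: issue ADD r2<-Add1 // r0:5,r1:Mul1,r2:Add1,r3:Mul2,r4:7
cycle 16: - // r0:5,r1:Mul1,r2:Add1,r3:Mul2,r4:7
cycle 17: - // r0:5,r1:Mul1,r2:Add1,r3:Mul2,r4:7
cycle 18: CDB Add1=14 // r0:5,r1:Mul1,r2:14,r3:Mul2,r4:7
cycle 19: CDB Mul2=5625 // r0:5,r1:Mul1,r2:14,r3:5625,r4:7
cycle 20: - // r0:5,r1:Mul1,r2:14,r3:5625,r4:7
cycle 21: - // r0:5,r1:Mul1,r2:14,r3:5625,r4:7
cycle 22: - // r0:5,r1:Mul1,r2:14,r3:5625,r4:7
cycle 23: - // r0:5,r1:Mul1,r2:14,r3:5625,r4:7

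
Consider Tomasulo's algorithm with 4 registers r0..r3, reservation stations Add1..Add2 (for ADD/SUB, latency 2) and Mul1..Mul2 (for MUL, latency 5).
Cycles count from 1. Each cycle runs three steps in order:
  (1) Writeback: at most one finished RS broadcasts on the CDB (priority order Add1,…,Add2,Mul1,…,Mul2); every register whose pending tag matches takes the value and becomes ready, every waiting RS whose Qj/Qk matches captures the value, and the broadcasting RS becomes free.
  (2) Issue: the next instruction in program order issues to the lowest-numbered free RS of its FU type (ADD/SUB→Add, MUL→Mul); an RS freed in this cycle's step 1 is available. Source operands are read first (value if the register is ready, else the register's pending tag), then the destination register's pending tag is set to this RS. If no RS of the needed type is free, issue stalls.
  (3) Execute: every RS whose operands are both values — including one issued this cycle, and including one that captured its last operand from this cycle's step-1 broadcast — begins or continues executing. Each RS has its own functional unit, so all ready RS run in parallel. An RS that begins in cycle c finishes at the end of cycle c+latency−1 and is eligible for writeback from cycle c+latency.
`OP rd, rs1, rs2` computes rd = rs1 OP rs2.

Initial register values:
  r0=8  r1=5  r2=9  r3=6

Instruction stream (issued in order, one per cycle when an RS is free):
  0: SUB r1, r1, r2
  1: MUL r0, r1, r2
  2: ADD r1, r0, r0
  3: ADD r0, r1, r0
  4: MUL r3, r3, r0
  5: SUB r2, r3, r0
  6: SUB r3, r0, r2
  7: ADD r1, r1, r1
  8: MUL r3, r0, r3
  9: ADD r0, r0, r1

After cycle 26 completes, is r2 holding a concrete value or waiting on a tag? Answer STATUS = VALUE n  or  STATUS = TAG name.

c1: issue SUB r1<-Add1 | r0:8,r1:Add1,r2:9,r3:6
c2: issue MUL r0<-Mul1 | r0:Mul1,r1:Add1,r2:9,r3:6
c3: CDB Add1=-4; issue ADD r1<-Add1 | r0:Mul1,r1:Add1,r2:9,r3:6
c4: issue ADD r0<-Add2 | r0:Add2,r1:Add1,r2:9,r3:6
c5: issue MUL r3<-Mul2 | r0:Add2,r1:Add1,r2:9,r3:Mul2
c6: stall | r0:Add2,r1:Add1,r2:9,r3:Mul2
c7: stall | r0:Add2,r1:Add1,r2:9,r3:Mul2
c8: CDB Mul1=-36; stall | r0:Add2,r1:Add1,r2:9,r3:Mul2
c9: stall | r0:Add2,r1:Add1,r2:9,r3:Mul2
c10: CDB Add1=-72; issue SUB r2<-Add1 | r0:Add2,r1:-72,r2:Add1,r3:Mul2
c11: stall | r0:Add2,r1:-72,r2:Add1,r3:Mul2
c12: CDB Add2=-108; issue SUB r3<-Add2 | r0:-108,r1:-72,r2:Add1,r3:Add2
c13: stall | r0:-108,r1:-72,r2:Add1,r3:Add2
c14: stall | r0:-108,r1:-72,r2:Add1,r3:Add2
c15: stall | r0:-108,r1:-72,r2:Add1,r3:Add2
c16: stall | r0:-108,r1:-72,r2:Add1,r3:Add2
c17: CDB Mul2=-648; stall | r0:-108,r1:-72,r2:Add1,r3:Add2
c18: stall | r0:-108,r1:-72,r2:Add1,r3:Add2
c19: CDB Add1=-540; issue ADD r1<-Add1 | r0:-108,r1:Add1,r2:-540,r3:Add2
c20: issue MUL r3<-Mul1 | r0:-108,r1:Add1,r2:-540,r3:Mul1
c21: CDB Add1=-144; issue ADD r0<-Add1 | r0:Add1,r1:-144,r2:-540,r3:Mul1
c22: CDB Add2=432 | r0:Add1,r1:-144,r2:-540,r3:Mul1
c23: CDB Add1=-252 | r0:-252,r1:-144,r2:-540,r3:Mul1
c24: - | r0:-252,r1:-144,r2:-540,r3:Mul1
c25: - | r0:-252,r1:-144,r2:-540,r3:Mul1
c26: - | r0:-252,r1:-144,r2:-540,r3:Mul1

STATUS = VALUE -540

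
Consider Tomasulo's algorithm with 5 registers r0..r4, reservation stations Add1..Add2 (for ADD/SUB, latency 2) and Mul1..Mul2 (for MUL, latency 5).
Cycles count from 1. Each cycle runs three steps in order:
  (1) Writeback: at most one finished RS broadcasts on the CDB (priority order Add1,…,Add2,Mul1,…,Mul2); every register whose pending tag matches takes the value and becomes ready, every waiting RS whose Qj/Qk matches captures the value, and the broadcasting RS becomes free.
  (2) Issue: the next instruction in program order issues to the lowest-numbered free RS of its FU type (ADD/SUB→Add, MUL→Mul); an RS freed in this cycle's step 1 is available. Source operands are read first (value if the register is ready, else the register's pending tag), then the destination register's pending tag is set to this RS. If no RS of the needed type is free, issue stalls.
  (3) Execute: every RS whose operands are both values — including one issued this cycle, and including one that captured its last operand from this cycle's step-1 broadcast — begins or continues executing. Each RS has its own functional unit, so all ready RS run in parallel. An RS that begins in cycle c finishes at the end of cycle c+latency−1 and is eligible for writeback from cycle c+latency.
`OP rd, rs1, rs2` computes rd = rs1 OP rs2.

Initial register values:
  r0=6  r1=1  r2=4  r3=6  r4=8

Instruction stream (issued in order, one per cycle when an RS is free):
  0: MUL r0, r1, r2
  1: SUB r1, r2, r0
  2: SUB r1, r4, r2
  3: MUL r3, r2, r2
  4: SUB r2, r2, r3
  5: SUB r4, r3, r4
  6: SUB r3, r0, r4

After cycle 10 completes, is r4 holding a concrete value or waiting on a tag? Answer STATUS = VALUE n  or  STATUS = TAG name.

  c1: issue MUL r0<-Mul1  regs: r0:Mul1,r1:1,r2:4,r3:6,r4:8
  c2: issue SUB r1<-Add1  regs: r0:Mul1,r1:Add1,r2:4,r3:6,r4:8
  c3: issue SUB r1<-Add2  regs: r0:Mul1,r1:Add2,r2:4,r3:6,r4:8
  c4: issue MUL r3<-Mul2  regs: r0:Mul1,r1:Add2,r2:4,r3:Mul2,r4:8
  c5: CDB Add2=4; issue SUB r2<-Add2  regs: r0:Mul1,r1:4,r2:Add2,r3:Mul2,r4:8
  c6: CDB Mul1=4; stall  regs: r0:4,r1:4,r2:Add2,r3:Mul2,r4:8
  c7: stall  regs: r0:4,r1:4,r2:Add2,r3:Mul2,r4:8
  c8: CDB Add1=0; issue SUB r4<-Add1  regs: r0:4,r1:4,r2:Add2,r3:Mul2,r4:Add1
  c9: CDB Mul2=16; stall  regs: r0:4,r1:4,r2:Add2,r3:16,r4:Add1
  c10: stall  regs: r0:4,r1:4,r2:Add2,r3:16,r4:Add1

STATUS = TAG Add1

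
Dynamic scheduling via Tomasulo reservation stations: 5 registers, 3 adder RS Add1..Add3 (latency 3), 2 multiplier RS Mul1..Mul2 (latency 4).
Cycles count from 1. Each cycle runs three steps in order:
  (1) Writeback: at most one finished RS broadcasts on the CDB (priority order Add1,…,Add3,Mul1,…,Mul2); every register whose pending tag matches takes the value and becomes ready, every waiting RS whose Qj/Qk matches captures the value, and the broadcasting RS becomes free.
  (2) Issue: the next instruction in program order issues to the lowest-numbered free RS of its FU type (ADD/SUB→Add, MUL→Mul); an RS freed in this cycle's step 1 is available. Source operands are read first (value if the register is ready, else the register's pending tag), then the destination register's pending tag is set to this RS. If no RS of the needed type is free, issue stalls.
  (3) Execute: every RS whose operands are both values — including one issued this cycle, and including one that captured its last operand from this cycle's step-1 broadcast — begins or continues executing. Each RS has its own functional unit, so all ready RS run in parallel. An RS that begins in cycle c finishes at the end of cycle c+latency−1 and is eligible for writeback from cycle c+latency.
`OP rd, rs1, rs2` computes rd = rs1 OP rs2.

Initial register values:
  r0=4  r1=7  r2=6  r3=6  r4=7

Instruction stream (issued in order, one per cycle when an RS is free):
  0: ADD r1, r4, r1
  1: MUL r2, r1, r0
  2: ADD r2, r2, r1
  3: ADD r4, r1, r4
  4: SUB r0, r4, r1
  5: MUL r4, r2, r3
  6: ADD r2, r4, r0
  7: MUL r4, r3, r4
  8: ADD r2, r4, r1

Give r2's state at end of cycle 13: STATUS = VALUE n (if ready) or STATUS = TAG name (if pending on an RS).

c1: issue ADD r1<-Add1 | r0:4,r1:Add1,r2:6,r3:6,r4:7
c2: issue MUL r2<-Mul1 | r0:4,r1:Add1,r2:Mul1,r3:6,r4:7
c3: issue ADD r2<-Add2 | r0:4,r1:Add1,r2:Add2,r3:6,r4:7
c4: CDB Add1=14; issue ADD r4<-Add1 | r0:4,r1:14,r2:Add2,r3:6,r4:Add1
c5: issue SUB r0<-Add3 | r0:Add3,r1:14,r2:Add2,r3:6,r4:Add1
c6: issue MUL r4<-Mul2 | r0:Add3,r1:14,r2:Add2,r3:6,r4:Mul2
c7: CDB Add1=21; issue ADD r2<-Add1 | r0:Add3,r1:14,r2:Add1,r3:6,r4:Mul2
c8: CDB Mul1=56; issue MUL r4<-Mul1 | r0:Add3,r1:14,r2:Add1,r3:6,r4:Mul1
c9: stall | r0:Add3,r1:14,r2:Add1,r3:6,r4:Mul1
c10: CDB Add3=7; issue ADD r2<-Add3 | r0:7,r1:14,r2:Add3,r3:6,r4:Mul1
c11: CDB Add2=70 | r0:7,r1:14,r2:Add3,r3:6,r4:Mul1
c12: - | r0:7,r1:14,r2:Add3,r3:6,r4:Mul1
c13: - | r0:7,r1:14,r2:Add3,r3:6,r4:Mul1

STATUS = TAG Add3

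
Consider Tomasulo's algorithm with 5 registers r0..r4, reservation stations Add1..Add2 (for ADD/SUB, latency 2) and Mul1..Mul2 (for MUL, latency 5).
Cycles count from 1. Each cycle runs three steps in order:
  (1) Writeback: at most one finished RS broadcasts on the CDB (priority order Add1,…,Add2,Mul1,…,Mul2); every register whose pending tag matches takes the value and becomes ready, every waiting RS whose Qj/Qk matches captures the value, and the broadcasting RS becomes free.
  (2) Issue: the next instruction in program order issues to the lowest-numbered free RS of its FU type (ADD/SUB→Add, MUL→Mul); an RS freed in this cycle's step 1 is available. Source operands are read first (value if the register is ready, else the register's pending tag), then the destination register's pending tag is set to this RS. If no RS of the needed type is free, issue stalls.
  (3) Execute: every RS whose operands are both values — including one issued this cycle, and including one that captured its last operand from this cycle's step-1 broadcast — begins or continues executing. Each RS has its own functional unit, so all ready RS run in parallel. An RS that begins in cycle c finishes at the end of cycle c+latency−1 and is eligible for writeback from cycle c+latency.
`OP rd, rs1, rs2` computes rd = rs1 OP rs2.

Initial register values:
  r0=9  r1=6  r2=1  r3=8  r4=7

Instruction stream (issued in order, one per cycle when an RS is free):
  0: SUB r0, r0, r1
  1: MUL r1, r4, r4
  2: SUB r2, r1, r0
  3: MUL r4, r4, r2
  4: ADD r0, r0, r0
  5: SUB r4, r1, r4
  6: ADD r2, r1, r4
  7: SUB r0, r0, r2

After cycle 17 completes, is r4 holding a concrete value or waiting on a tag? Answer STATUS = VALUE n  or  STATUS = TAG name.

STATUS = VALUE -273

cycle 1: issue SUB r0<-Add1 // r0:Add1,r1:6,r2:1,r3:8,r4:7
cycle 2: issue MUL r1<-Mul1 // r0:Add1,r1:Mul1,r2:1,r3:8,r4:7
cycle 3: CDB Add1=3; issue SUB r2<-Add1 // r0:3,r1:Mul1,r2:Add1,r3:8,r4:7
cycle 4: issue MUL r4<-Mul2 // r0:3,r1:Mul1,r2:Add1,r3:8,r4:Mul2
cycle 5: issue ADD r0<-Add2 // r0:Add2,r1:Mul1,r2:Add1,r3:8,r4:Mul2
cycle 6: stall // r0:Add2,r1:Mul1,r2:Add1,r3:8,r4:Mul2
cycle 7: CDB Add2=6; issue SUB r4<-Add2 // r0:6,r1:Mul1,r2:Add1,r3:8,r4:Add2
cycle 8: CDB Mul1=49; stall // r0:6,r1:49,r2:Add1,r3:8,r4:Add2
cycle 9: stall // r0:6,r1:49,r2:Add1,r3:8,r4:Add2
cycle 10: CDB Add1=46; issue ADD r2<-Add1 // r0:6,r1:49,r2:Add1,r3:8,r4:Add2
cycle 11: stall // r0:6,r1:49,r2:Add1,r3:8,r4:Add2
cycle 12: stall // r0:6,r1:49,r2:Add1,r3:8,r4:Add2
cycle 13: stall // r0:6,r1:49,r2:Add1,r3:8,r4:Add2
cycle 14: stall // r0:6,r1:49,r2:Add1,r3:8,r4:Add2
cycle 15: CDB Mul2=322; stall // r0:6,r1:49,r2:Add1,r3:8,r4:Add2
cycle 16: stall // r0:6,r1:49,r2:Add1,r3:8,r4:Add2
cycle 17: CDB Add2=-273; issue SUB r0<-Add2 // r0:Add2,r1:49,r2:Add1,r3:8,r4:-273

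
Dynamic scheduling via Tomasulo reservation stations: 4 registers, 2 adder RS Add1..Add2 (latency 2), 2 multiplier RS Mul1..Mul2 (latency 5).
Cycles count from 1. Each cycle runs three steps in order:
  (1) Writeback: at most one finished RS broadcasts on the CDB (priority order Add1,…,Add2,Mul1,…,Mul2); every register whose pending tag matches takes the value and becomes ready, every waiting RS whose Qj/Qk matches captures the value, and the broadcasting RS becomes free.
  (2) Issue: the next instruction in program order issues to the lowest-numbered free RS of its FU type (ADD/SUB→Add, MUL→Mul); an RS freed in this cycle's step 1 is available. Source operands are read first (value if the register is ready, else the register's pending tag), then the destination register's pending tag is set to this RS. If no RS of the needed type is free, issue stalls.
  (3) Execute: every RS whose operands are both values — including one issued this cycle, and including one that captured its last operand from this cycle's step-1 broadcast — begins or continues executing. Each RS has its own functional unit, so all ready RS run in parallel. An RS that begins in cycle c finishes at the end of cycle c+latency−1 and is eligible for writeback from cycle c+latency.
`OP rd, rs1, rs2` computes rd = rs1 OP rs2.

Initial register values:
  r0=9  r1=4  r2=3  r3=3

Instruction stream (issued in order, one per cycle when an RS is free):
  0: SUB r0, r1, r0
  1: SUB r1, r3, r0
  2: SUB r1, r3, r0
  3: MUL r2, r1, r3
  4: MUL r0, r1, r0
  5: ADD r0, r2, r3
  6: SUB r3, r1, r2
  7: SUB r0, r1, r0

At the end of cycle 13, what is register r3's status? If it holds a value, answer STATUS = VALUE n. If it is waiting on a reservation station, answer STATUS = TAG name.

c1: issue SUB r0<-Add1 | r0:Add1,r1:4,r2:3,r3:3
c2: issue SUB r1<-Add2 | r0:Add1,r1:Add2,r2:3,r3:3
c3: CDB Add1=-5; issue SUB r1<-Add1 | r0:-5,r1:Add1,r2:3,r3:3
c4: issue MUL r2<-Mul1 | r0:-5,r1:Add1,r2:Mul1,r3:3
c5: CDB Add1=8; issue MUL r0<-Mul2 | r0:Mul2,r1:8,r2:Mul1,r3:3
c6: CDB Add2=8; issue ADD r0<-Add1 | r0:Add1,r1:8,r2:Mul1,r3:3
c7: issue SUB r3<-Add2 | r0:Add1,r1:8,r2:Mul1,r3:Add2
c8: stall | r0:Add1,r1:8,r2:Mul1,r3:Add2
c9: stall | r0:Add1,r1:8,r2:Mul1,r3:Add2
c10: CDB Mul1=24; stall | r0:Add1,r1:8,r2:24,r3:Add2
c11: CDB Mul2=-40; stall | r0:Add1,r1:8,r2:24,r3:Add2
c12: CDB Add1=27; issue SUB r0<-Add1 | r0:Add1,r1:8,r2:24,r3:Add2
c13: CDB Add2=-16 | r0:Add1,r1:8,r2:24,r3:-16

STATUS = VALUE -16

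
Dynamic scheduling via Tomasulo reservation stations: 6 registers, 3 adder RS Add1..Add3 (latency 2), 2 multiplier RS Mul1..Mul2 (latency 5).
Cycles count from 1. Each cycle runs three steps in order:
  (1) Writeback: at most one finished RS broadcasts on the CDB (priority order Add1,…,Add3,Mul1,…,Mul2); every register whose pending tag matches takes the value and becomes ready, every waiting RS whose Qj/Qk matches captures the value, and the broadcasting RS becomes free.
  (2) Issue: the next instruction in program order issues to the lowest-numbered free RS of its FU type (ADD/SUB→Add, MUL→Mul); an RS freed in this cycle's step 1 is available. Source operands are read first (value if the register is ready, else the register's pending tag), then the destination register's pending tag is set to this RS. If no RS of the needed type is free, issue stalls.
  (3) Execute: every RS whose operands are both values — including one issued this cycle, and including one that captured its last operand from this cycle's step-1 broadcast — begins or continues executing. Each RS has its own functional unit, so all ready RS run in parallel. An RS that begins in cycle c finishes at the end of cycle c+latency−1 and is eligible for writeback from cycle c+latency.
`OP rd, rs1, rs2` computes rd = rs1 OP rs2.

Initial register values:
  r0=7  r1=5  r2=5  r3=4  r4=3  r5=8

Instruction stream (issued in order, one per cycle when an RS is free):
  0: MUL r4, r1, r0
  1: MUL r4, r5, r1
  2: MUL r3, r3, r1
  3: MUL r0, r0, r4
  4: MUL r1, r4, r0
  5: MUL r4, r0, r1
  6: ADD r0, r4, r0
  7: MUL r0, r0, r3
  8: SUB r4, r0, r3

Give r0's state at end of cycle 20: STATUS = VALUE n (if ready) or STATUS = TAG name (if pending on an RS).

STATUS = TAG Mul1

cycle 1: issue MUL r4<-Mul1 // r0:7,r1:5,r2:5,r3:4,r4:Mul1,r5:8
cycle 2: issue MUL r4<-Mul2 // r0:7,r1:5,r2:5,r3:4,r4:Mul2,r5:8
cycle 3: stall // r0:7,r1:5,r2:5,r3:4,r4:Mul2,r5:8
cycle 4: stall // r0:7,r1:5,r2:5,r3:4,r4:Mul2,r5:8
cycle 5: stall // r0:7,r1:5,r2:5,r3:4,r4:Mul2,r5:8
cycle 6: CDB Mul1=35; issue MUL r3<-Mul1 // r0:7,r1:5,r2:5,r3:Mul1,r4:Mul2,r5:8
cycle 7: CDB Mul2=40; issue MUL r0<-Mul2 // r0:Mul2,r1:5,r2:5,r3:Mul1,r4:40,r5:8
cycle 8: stall // r0:Mul2,r1:5,r2:5,r3:Mul1,r4:40,r5:8
cycle 9: stall // r0:Mul2,r1:5,r2:5,r3:Mul1,r4:40,r5:8
cycle 10: stall // r0:Mul2,r1:5,r2:5,r3:Mul1,r4:40,r5:8
cycle 11: CDB Mul1=20; issue MUL r1<-Mul1 // r0:Mul2,r1:Mul1,r2:5,r3:20,r4:40,r5:8
cycle 12: CDB Mul2=280; issue MUL r4<-Mul2 // r0:280,r1:Mul1,r2:5,r3:20,r4:Mul2,r5:8
cycle 13: issue ADD r0<-Add1 // r0:Add1,r1:Mul1,r2:5,r3:20,r4:Mul2,r5:8
cycle 14: stall // r0:Add1,r1:Mul1,r2:5,r3:20,r4:Mul2,r5:8
cycle 15: stall // r0:Add1,r1:Mul1,r2:5,r3:20,r4:Mul2,r5:8
cycle 16: stall // r0:Add1,r1:Mul1,r2:5,r3:20,r4:Mul2,r5:8
cycle 17: CDB Mul1=11200; issue MUL r0<-Mul1 // r0:Mul1,r1:11200,r2:5,r3:20,r4:Mul2,r5:8
cycle 18: issue SUB r4<-Add2 // r0:Mul1,r1:11200,r2:5,r3:20,r4:Add2,r5:8
cycle 19: - // r0:Mul1,r1:11200,r2:5,r3:20,r4:Add2,r5:8
cycle 20: - // r0:Mul1,r1:11200,r2:5,r3:20,r4:Add2,r5:8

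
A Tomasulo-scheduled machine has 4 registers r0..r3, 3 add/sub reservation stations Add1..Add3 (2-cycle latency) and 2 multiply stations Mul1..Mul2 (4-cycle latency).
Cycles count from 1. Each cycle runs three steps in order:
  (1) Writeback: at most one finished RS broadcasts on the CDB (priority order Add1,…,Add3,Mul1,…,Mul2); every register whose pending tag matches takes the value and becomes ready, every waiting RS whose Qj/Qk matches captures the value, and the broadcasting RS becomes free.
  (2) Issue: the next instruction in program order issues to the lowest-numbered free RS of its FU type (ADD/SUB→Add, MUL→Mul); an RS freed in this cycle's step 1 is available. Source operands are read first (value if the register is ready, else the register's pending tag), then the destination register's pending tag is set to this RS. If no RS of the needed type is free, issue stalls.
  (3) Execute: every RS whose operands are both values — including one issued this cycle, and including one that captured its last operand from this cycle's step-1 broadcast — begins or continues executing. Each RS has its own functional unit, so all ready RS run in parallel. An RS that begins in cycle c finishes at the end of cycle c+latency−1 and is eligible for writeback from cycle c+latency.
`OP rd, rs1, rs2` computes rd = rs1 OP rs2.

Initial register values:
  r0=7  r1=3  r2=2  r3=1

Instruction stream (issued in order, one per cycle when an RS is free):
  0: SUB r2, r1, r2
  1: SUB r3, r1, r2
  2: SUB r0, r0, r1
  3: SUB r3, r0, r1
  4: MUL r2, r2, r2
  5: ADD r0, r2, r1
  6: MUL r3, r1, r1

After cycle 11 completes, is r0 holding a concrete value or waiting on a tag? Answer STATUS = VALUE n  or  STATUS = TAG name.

cycle 1: issue SUB r2<-Add1 // r0:7,r1:3,r2:Add1,r3:1
cycle 2: issue SUB r3<-Add2 // r0:7,r1:3,r2:Add1,r3:Add2
cycle 3: CDB Add1=1; issue SUB r0<-Add1 // r0:Add1,r1:3,r2:1,r3:Add2
cycle 4: issue SUB r3<-Add3 // r0:Add1,r1:3,r2:1,r3:Add3
cycle 5: CDB Add1=4; issue MUL r2<-Mul1 // r0:4,r1:3,r2:Mul1,r3:Add3
cycle 6: CDB Add2=2; issue ADD r0<-Add1 // r0:Add1,r1:3,r2:Mul1,r3:Add3
cycle 7: CDB Add3=1; issue MUL r3<-Mul2 // r0:Add1,r1:3,r2:Mul1,r3:Mul2
cycle 8: - // r0:Add1,r1:3,r2:Mul1,r3:Mul2
cycle 9: CDB Mul1=1 // r0:Add1,r1:3,r2:1,r3:Mul2
cycle 10: - // r0:Add1,r1:3,r2:1,r3:Mul2
cycle 11: CDB Add1=4 // r0:4,r1:3,r2:1,r3:Mul2

STATUS = VALUE 4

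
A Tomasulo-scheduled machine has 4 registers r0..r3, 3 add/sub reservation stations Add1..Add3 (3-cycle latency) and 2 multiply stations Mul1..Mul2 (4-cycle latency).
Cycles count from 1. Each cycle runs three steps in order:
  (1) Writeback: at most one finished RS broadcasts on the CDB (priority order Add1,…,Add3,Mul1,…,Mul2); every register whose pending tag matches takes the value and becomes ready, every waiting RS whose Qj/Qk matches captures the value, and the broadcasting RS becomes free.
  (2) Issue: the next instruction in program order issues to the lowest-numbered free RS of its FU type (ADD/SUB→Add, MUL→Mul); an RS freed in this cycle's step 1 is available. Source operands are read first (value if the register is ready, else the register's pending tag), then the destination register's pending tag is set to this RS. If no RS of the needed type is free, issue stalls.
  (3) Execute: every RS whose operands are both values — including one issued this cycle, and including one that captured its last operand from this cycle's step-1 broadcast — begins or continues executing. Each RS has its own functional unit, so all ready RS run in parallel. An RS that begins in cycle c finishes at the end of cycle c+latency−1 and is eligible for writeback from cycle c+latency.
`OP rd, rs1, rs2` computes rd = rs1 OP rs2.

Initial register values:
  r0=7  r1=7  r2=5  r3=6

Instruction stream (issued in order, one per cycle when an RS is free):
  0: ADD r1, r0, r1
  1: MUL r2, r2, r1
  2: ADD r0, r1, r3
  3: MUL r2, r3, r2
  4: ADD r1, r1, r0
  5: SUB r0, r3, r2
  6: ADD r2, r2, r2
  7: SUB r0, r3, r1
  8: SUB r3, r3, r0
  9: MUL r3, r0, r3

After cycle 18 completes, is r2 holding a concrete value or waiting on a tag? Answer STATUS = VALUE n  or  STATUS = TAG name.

STATUS = VALUE 840

cycle 1: issue ADD r1<-Add1 // r0:7,r1:Add1,r2:5,r3:6
cycle 2: issue MUL r2<-Mul1 // r0:7,r1:Add1,r2:Mul1,r3:6
cycle 3: issue ADD r0<-Add2 // r0:Add2,r1:Add1,r2:Mul1,r3:6
cycle 4: CDB Add1=14; issue MUL r2<-Mul2 // r0:Add2,r1:14,r2:Mul2,r3:6
cycle 5: issue ADD r1<-Add1 // r0:Add2,r1:Add1,r2:Mul2,r3:6
cycle 6: issue SUB r0<-Add3 // r0:Add3,r1:Add1,r2:Mul2,r3:6
cycle 7: CDB Add2=20; issue ADD r2<-Add2 // r0:Add3,r1:Add1,r2:Add2,r3:6
cycle 8: CDB Mul1=70; stall // r0:Add3,r1:Add1,r2:Add2,r3:6
cycle 9: stall // r0:Add3,r1:Add1,r2:Add2,r3:6
cycle 10: CDB Add1=34; issue SUB r0<-Add1 // r0:Add1,r1:34,r2:Add2,r3:6
cycle 11: stall // r0:Add1,r1:34,r2:Add2,r3:6
cycle 12: CDB Mul2=420; stall // r0:Add1,r1:34,r2:Add2,r3:6
cycle 13: CDB Add1=-28; issue SUB r3<-Add1 // r0:-28,r1:34,r2:Add2,r3:Add1
cycle 14: issue MUL r3<-Mul1 // r0:-28,r1:34,r2:Add2,r3:Mul1
cycle 15: CDB Add2=840 // r0:-28,r1:34,r2:840,r3:Mul1
cycle 16: CDB Add1=34 // r0:-28,r1:34,r2:840,r3:Mul1
cycle 17: CDB Add3=-414 // r0:-28,r1:34,r2:840,r3:Mul1
cycle 18: - // r0:-28,r1:34,r2:840,r3:Mul1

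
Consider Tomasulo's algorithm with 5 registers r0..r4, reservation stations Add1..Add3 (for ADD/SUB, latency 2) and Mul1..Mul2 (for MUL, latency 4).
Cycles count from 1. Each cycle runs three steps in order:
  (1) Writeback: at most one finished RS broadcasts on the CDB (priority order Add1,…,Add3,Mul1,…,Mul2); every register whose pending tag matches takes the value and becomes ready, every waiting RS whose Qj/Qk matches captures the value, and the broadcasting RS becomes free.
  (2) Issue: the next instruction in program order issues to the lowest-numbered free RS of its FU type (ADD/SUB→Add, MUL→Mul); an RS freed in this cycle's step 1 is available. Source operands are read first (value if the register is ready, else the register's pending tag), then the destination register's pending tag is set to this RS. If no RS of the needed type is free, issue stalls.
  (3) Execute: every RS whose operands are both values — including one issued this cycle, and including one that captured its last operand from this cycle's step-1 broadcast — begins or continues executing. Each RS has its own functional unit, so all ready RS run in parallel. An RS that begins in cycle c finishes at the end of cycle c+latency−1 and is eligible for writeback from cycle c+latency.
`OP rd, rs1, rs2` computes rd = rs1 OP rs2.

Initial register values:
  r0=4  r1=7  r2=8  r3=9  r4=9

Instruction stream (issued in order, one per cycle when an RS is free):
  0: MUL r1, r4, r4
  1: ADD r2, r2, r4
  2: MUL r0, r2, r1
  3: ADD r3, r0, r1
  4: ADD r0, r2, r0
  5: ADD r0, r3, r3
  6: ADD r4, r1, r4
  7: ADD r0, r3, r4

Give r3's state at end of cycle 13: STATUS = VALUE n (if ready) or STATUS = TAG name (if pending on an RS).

c1: issue MUL r1<-Mul1 | r0:4,r1:Mul1,r2:8,r3:9,r4:9
c2: issue ADD r2<-Add1 | r0:4,r1:Mul1,r2:Add1,r3:9,r4:9
c3: issue MUL r0<-Mul2 | r0:Mul2,r1:Mul1,r2:Add1,r3:9,r4:9
c4: CDB Add1=17; issue ADD r3<-Add1 | r0:Mul2,r1:Mul1,r2:17,r3:Add1,r4:9
c5: CDB Mul1=81; issue ADD r0<-Add2 | r0:Add2,r1:81,r2:17,r3:Add1,r4:9
c6: issue ADD r0<-Add3 | r0:Add3,r1:81,r2:17,r3:Add1,r4:9
c7: stall | r0:Add3,r1:81,r2:17,r3:Add1,r4:9
c8: stall | r0:Add3,r1:81,r2:17,r3:Add1,r4:9
c9: CDB Mul2=1377; stall | r0:Add3,r1:81,r2:17,r3:Add1,r4:9
c10: stall | r0:Add3,r1:81,r2:17,r3:Add1,r4:9
c11: CDB Add1=1458; issue ADD r4<-Add1 | r0:Add3,r1:81,r2:17,r3:1458,r4:Add1
c12: CDB Add2=1394; issue ADD r0<-Add2 | r0:Add2,r1:81,r2:17,r3:1458,r4:Add1
c13: CDB Add1=90 | r0:Add2,r1:81,r2:17,r3:1458,r4:90

STATUS = VALUE 1458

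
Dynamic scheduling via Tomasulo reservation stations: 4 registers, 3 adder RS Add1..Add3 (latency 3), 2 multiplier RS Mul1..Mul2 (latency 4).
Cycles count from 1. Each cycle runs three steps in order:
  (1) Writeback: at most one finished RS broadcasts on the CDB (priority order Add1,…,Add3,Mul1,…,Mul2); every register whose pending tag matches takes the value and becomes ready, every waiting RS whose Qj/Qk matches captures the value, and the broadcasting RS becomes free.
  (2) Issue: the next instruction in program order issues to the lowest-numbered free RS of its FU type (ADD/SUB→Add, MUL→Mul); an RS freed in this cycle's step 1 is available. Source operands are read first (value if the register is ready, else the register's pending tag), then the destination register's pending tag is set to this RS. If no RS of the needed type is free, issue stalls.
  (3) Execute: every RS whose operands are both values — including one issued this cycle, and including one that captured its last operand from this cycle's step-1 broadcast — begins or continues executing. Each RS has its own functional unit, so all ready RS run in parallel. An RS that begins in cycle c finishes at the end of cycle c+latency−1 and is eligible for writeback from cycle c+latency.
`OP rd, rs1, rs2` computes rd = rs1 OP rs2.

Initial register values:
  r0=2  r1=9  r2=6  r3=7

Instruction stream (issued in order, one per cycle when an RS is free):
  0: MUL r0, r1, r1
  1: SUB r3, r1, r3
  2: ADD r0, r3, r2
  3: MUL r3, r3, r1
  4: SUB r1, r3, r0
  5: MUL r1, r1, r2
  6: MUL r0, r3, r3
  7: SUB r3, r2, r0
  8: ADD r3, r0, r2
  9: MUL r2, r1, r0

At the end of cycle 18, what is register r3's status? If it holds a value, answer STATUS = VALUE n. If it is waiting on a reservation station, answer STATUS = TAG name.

cycle 1: issue MUL r0<-Mul1 // r0:Mul1,r1:9,r2:6,r3:7
cycle 2: issue SUB r3<-Add1 // r0:Mul1,r1:9,r2:6,r3:Add1
cycle 3: issue ADD r0<-Add2 // r0:Add2,r1:9,r2:6,r3:Add1
cycle 4: issue MUL r3<-Mul2 // r0:Add2,r1:9,r2:6,r3:Mul2
cycle 5: CDB Add1=2; issue SUB r1<-Add1 // r0:Add2,r1:Add1,r2:6,r3:Mul2
cycle 6: CDB Mul1=81; issue MUL r1<-Mul1 // r0:Add2,r1:Mul1,r2:6,r3:Mul2
cycle 7: stall // r0:Add2,r1:Mul1,r2:6,r3:Mul2
cycle 8: CDB Add2=8; stall // r0:8,r1:Mul1,r2:6,r3:Mul2
cycle 9: CDB Mul2=18; issue MUL r0<-Mul2 // r0:Mul2,r1:Mul1,r2:6,r3:18
cycle 10: issue SUB r3<-Add2 // r0:Mul2,r1:Mul1,r2:6,r3:Add2
cycle 11: issue ADD r3<-Add3 // r0:Mul2,r1:Mul1,r2:6,r3:Add3
cycle 12: CDB Add1=10; stall // r0:Mul2,r1:Mul1,r2:6,r3:Add3
cycle 13: CDB Mul2=324; issue MUL r2<-Mul2 // r0:324,r1:Mul1,r2:Mul2,r3:Add3
cycle 14: - // r0:324,r1:Mul1,r2:Mul2,r3:Add3
cycle 15: - // r0:324,r1:Mul1,r2:Mul2,r3:Add3
cycle 16: CDB Add2=-318 // r0:324,r1:Mul1,r2:Mul2,r3:Add3
cycle 17: CDB Add3=330 // r0:324,r1:Mul1,r2:Mul2,r3:330
cycle 18: CDB Mul1=60 // r0:324,r1:60,r2:Mul2,r3:330

STATUS = VALUE 330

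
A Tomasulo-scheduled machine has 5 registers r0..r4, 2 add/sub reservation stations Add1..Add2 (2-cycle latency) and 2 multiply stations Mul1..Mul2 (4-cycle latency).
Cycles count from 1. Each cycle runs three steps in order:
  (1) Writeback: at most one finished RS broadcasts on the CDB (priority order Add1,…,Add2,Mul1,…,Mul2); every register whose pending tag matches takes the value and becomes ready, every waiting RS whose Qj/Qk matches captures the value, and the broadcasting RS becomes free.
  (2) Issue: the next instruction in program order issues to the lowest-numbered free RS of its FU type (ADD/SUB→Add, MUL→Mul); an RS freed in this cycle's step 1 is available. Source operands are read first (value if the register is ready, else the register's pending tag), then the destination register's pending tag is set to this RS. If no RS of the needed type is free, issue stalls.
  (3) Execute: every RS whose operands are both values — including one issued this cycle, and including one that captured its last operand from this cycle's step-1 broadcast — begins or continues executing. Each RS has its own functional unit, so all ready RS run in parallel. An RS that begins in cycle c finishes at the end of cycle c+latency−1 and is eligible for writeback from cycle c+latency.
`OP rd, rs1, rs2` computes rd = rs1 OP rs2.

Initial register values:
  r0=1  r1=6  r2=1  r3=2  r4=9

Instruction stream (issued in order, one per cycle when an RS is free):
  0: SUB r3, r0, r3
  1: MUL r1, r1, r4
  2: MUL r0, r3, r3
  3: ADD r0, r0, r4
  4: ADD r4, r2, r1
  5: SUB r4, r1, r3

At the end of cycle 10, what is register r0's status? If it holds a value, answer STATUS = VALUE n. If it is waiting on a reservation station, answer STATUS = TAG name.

STATUS = VALUE 10

  c1: issue SUB r3<-Add1  regs: r0:1,r1:6,r2:1,r3:Add1,r4:9
  c2: issue MUL r1<-Mul1  regs: r0:1,r1:Mul1,r2:1,r3:Add1,r4:9
  c3: CDB Add1=-1; issue MUL r0<-Mul2  regs: r0:Mul2,r1:Mul1,r2:1,r3:-1,r4:9
  c4: issue ADD r0<-Add1  regs: r0:Add1,r1:Mul1,r2:1,r3:-1,r4:9
  c5: issue ADD r4<-Add2  regs: r0:Add1,r1:Mul1,r2:1,r3:-1,r4:Add2
  c6: CDB Mul1=54; stall  regs: r0:Add1,r1:54,r2:1,r3:-1,r4:Add2
  c7: CDB Mul2=1; stall  regs: r0:Add1,r1:54,r2:1,r3:-1,r4:Add2
  c8: CDB Add2=55; issue SUB r4<-Add2  regs: r0:Add1,r1:54,r2:1,r3:-1,r4:Add2
  c9: CDB Add1=10  regs: r0:10,r1:54,r2:1,r3:-1,r4:Add2
  c10: CDB Add2=55  regs: r0:10,r1:54,r2:1,r3:-1,r4:55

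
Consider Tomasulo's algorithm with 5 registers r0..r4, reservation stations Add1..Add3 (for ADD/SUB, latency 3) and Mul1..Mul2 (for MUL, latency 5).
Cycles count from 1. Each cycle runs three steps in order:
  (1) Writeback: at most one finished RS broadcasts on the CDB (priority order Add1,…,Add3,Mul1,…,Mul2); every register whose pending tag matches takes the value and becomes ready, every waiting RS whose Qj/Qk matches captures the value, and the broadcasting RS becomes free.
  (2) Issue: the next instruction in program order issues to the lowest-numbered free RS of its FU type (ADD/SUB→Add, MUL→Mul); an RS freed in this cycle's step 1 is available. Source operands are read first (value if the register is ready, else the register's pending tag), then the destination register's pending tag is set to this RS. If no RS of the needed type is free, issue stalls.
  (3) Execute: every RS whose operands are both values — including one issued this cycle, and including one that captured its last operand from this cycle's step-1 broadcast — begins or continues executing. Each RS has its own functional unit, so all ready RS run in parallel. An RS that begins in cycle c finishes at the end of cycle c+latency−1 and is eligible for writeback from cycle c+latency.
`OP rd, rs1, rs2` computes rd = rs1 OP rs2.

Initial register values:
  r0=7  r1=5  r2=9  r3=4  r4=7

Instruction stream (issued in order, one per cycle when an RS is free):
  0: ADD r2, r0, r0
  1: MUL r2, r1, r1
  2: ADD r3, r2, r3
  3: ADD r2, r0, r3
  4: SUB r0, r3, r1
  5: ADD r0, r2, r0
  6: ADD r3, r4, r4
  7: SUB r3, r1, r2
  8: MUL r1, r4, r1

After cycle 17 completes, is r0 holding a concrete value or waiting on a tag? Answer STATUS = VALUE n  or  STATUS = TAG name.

cycle 1: issue ADD r2<-Add1 // r0:7,r1:5,r2:Add1,r3:4,r4:7
cycle 2: issue MUL r2<-Mul1 // r0:7,r1:5,r2:Mul1,r3:4,r4:7
cycle 3: issue ADD r3<-Add2 // r0:7,r1:5,r2:Mul1,r3:Add2,r4:7
cycle 4: CDB Add1=14; issue ADD r2<-Add1 // r0:7,r1:5,r2:Add1,r3:Add2,r4:7
cycle 5: issue SUB r0<-Add3 // r0:Add3,r1:5,r2:Add1,r3:Add2,r4:7
cycle 6: stall // r0:Add3,r1:5,r2:Add1,r3:Add2,r4:7
cycle 7: CDB Mul1=25; stall // r0:Add3,r1:5,r2:Add1,r3:Add2,r4:7
cycle 8: stall // r0:Add3,r1:5,r2:Add1,r3:Add2,r4:7
cycle 9: stall // r0:Add3,r1:5,r2:Add1,r3:Add2,r4:7
cycle 10: CDB Add2=29; issue ADD r0<-Add2 // r0:Add2,r1:5,r2:Add1,r3:29,r4:7
cycle 11: stall // r0:Add2,r1:5,r2:Add1,r3:29,r4:7
cycle 12: stall // r0:Add2,r1:5,r2:Add1,r3:29,r4:7
cycle 13: CDB Add1=36; issue ADD r3<-Add1 // r0:Add2,r1:5,r2:36,r3:Add1,r4:7
cycle 14: CDB Add3=24; issue SUB r3<-Add3 // r0:Add2,r1:5,r2:36,r3:Add3,r4:7
cycle 15: issue MUL r1<-Mul1 // r0:Add2,r1:Mul1,r2:36,r3:Add3,r4:7
cycle 16: CDB Add1=14 // r0:Add2,r1:Mul1,r2:36,r3:Add3,r4:7
cycle 17: CDB Add2=60 // r0:60,r1:Mul1,r2:36,r3:Add3,r4:7

STATUS = VALUE 60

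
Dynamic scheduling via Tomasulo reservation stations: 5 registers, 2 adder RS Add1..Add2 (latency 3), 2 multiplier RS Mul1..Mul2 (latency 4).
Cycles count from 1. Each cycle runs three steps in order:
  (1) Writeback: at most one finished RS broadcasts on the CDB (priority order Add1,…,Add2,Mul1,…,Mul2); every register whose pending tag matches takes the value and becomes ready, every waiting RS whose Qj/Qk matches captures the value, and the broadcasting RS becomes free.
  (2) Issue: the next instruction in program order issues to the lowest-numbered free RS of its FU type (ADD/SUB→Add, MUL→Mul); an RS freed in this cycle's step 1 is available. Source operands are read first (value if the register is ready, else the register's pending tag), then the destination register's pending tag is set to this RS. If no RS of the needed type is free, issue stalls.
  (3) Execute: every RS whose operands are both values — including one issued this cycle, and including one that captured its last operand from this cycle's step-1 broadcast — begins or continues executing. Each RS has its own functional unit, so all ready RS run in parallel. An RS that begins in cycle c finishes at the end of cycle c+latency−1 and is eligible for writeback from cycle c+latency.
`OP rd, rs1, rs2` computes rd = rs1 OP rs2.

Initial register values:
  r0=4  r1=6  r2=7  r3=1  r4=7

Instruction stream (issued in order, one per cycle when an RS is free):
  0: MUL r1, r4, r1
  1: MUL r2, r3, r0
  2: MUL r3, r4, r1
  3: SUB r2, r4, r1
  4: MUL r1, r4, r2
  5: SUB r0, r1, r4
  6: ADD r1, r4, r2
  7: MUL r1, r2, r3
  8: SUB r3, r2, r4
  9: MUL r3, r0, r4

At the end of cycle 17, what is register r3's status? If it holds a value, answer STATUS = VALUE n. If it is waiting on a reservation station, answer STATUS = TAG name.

c1: issue MUL r1<-Mul1 | r0:4,r1:Mul1,r2:7,r3:1,r4:7
c2: issue MUL r2<-Mul2 | r0:4,r1:Mul1,r2:Mul2,r3:1,r4:7
c3: stall | r0:4,r1:Mul1,r2:Mul2,r3:1,r4:7
c4: stall | r0:4,r1:Mul1,r2:Mul2,r3:1,r4:7
c5: CDB Mul1=42; issue MUL r3<-Mul1 | r0:4,r1:42,r2:Mul2,r3:Mul1,r4:7
c6: CDB Mul2=4; issue SUB r2<-Add1 | r0:4,r1:42,r2:Add1,r3:Mul1,r4:7
c7: issue MUL r1<-Mul2 | r0:4,r1:Mul2,r2:Add1,r3:Mul1,r4:7
c8: issue SUB r0<-Add2 | r0:Add2,r1:Mul2,r2:Add1,r3:Mul1,r4:7
c9: CDB Add1=-35; issue ADD r1<-Add1 | r0:Add2,r1:Add1,r2:-35,r3:Mul1,r4:7
c10: CDB Mul1=294; issue MUL r1<-Mul1 | r0:Add2,r1:Mul1,r2:-35,r3:294,r4:7
c11: stall | r0:Add2,r1:Mul1,r2:-35,r3:294,r4:7
c12: CDB Add1=-28; issue SUB r3<-Add1 | r0:Add2,r1:Mul1,r2:-35,r3:Add1,r4:7
c13: CDB Mul2=-245; issue MUL r3<-Mul2 | r0:Add2,r1:Mul1,r2:-35,r3:Mul2,r4:7
c14: CDB Mul1=-10290 | r0:Add2,r1:-10290,r2:-35,r3:Mul2,r4:7
c15: CDB Add1=-42 | r0:Add2,r1:-10290,r2:-35,r3:Mul2,r4:7
c16: CDB Add2=-252 | r0:-252,r1:-10290,r2:-35,r3:Mul2,r4:7
c17: - | r0:-252,r1:-10290,r2:-35,r3:Mul2,r4:7

STATUS = TAG Mul2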